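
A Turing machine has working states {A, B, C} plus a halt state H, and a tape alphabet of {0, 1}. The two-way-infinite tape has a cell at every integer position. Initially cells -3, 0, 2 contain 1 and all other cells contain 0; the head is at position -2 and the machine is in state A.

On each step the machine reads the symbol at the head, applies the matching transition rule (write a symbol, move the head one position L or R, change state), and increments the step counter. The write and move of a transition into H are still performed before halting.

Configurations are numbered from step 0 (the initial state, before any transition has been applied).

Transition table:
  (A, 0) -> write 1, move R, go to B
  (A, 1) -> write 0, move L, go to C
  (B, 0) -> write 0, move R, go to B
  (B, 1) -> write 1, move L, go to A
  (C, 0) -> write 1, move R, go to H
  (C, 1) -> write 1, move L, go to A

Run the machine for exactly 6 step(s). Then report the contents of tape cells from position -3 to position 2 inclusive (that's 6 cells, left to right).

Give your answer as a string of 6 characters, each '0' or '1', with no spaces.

Answer: 110101

Derivation:
Step 1: in state A at pos -2, read 0 -> (A,0)->write 1,move R,goto B. Now: state=B, head=-1, tape[-4..3]=01101010 (head:    ^)
Step 2: in state B at pos -1, read 0 -> (B,0)->write 0,move R,goto B. Now: state=B, head=0, tape[-4..3]=01101010 (head:     ^)
Step 3: in state B at pos 0, read 1 -> (B,1)->write 1,move L,goto A. Now: state=A, head=-1, tape[-4..3]=01101010 (head:    ^)
Step 4: in state A at pos -1, read 0 -> (A,0)->write 1,move R,goto B. Now: state=B, head=0, tape[-4..3]=01111010 (head:     ^)
Step 5: in state B at pos 0, read 1 -> (B,1)->write 1,move L,goto A. Now: state=A, head=-1, tape[-4..3]=01111010 (head:    ^)
Step 6: in state A at pos -1, read 1 -> (A,1)->write 0,move L,goto C. Now: state=C, head=-2, tape[-4..3]=01101010 (head:   ^)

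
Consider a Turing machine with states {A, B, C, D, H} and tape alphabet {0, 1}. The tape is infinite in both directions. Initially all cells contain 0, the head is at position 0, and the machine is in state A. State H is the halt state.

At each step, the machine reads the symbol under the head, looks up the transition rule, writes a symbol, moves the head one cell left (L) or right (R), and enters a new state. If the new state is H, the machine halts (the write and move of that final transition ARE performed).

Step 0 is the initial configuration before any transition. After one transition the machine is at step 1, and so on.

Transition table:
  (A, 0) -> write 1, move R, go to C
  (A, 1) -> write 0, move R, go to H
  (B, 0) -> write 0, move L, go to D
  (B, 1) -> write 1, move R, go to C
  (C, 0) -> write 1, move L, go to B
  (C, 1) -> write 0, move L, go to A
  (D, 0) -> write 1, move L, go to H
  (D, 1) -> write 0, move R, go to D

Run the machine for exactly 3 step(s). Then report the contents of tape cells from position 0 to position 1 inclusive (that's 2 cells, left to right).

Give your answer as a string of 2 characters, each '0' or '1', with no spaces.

Answer: 11

Derivation:
Step 1: in state A at pos 0, read 0 -> (A,0)->write 1,move R,goto C. Now: state=C, head=1, tape[-1..2]=0100 (head:   ^)
Step 2: in state C at pos 1, read 0 -> (C,0)->write 1,move L,goto B. Now: state=B, head=0, tape[-1..2]=0110 (head:  ^)
Step 3: in state B at pos 0, read 1 -> (B,1)->write 1,move R,goto C. Now: state=C, head=1, tape[-1..2]=0110 (head:   ^)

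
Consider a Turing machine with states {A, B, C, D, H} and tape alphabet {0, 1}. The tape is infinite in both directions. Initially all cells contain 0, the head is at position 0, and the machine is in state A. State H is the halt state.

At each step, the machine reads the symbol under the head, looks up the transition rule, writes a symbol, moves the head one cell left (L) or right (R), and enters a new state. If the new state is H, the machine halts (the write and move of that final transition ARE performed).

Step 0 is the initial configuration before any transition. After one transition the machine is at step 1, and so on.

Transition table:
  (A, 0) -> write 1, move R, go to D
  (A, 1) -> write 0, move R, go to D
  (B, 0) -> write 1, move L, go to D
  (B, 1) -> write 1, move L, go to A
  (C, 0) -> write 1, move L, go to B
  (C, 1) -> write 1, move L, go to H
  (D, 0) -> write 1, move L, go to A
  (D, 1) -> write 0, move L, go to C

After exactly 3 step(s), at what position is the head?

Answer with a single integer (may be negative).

Answer: 1

Derivation:
Step 1: in state A at pos 0, read 0 -> (A,0)->write 1,move R,goto D. Now: state=D, head=1, tape[-1..2]=0100 (head:   ^)
Step 2: in state D at pos 1, read 0 -> (D,0)->write 1,move L,goto A. Now: state=A, head=0, tape[-1..2]=0110 (head:  ^)
Step 3: in state A at pos 0, read 1 -> (A,1)->write 0,move R,goto D. Now: state=D, head=1, tape[-1..2]=0010 (head:   ^)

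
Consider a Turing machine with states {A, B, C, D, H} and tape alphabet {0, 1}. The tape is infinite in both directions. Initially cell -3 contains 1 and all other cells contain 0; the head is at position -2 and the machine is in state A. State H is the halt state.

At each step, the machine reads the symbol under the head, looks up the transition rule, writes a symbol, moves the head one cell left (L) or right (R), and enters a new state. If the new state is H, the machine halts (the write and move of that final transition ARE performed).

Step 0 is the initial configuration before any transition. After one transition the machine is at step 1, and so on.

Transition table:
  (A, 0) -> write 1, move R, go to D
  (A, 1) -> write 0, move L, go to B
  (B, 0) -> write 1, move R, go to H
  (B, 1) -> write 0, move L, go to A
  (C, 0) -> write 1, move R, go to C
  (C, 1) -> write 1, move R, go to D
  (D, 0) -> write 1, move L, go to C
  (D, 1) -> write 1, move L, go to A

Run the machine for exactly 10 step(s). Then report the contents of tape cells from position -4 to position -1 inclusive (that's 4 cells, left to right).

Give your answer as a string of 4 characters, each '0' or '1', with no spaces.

Step 1: in state A at pos -2, read 0 -> (A,0)->write 1,move R,goto D. Now: state=D, head=-1, tape[-4..0]=01100 (head:    ^)
Step 2: in state D at pos -1, read 0 -> (D,0)->write 1,move L,goto C. Now: state=C, head=-2, tape[-4..0]=01110 (head:   ^)
Step 3: in state C at pos -2, read 1 -> (C,1)->write 1,move R,goto D. Now: state=D, head=-1, tape[-4..0]=01110 (head:    ^)
Step 4: in state D at pos -1, read 1 -> (D,1)->write 1,move L,goto A. Now: state=A, head=-2, tape[-4..0]=01110 (head:   ^)
Step 5: in state A at pos -2, read 1 -> (A,1)->write 0,move L,goto B. Now: state=B, head=-3, tape[-4..0]=01010 (head:  ^)
Step 6: in state B at pos -3, read 1 -> (B,1)->write 0,move L,goto A. Now: state=A, head=-4, tape[-5..0]=000010 (head:  ^)
Step 7: in state A at pos -4, read 0 -> (A,0)->write 1,move R,goto D. Now: state=D, head=-3, tape[-5..0]=010010 (head:   ^)
Step 8: in state D at pos -3, read 0 -> (D,0)->write 1,move L,goto C. Now: state=C, head=-4, tape[-5..0]=011010 (head:  ^)
Step 9: in state C at pos -4, read 1 -> (C,1)->write 1,move R,goto D. Now: state=D, head=-3, tape[-5..0]=011010 (head:   ^)
Step 10: in state D at pos -3, read 1 -> (D,1)->write 1,move L,goto A. Now: state=A, head=-4, tape[-5..0]=011010 (head:  ^)

Answer: 1101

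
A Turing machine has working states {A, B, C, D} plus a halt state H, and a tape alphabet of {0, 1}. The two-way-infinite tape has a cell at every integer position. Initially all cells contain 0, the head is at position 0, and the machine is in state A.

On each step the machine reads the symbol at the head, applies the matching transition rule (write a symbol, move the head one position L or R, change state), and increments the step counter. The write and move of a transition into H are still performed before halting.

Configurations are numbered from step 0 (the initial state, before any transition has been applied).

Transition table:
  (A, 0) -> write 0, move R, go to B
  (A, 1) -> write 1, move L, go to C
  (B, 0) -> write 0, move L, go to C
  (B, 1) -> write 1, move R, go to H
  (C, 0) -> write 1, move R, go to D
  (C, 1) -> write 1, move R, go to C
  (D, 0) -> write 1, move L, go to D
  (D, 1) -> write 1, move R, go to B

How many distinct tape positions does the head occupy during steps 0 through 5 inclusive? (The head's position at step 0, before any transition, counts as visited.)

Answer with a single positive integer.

Answer: 2

Derivation:
Step 1: in state A at pos 0, read 0 -> (A,0)->write 0,move R,goto B. Now: state=B, head=1, tape[-1..2]=0000 (head:   ^)
Step 2: in state B at pos 1, read 0 -> (B,0)->write 0,move L,goto C. Now: state=C, head=0, tape[-1..2]=0000 (head:  ^)
Step 3: in state C at pos 0, read 0 -> (C,0)->write 1,move R,goto D. Now: state=D, head=1, tape[-1..2]=0100 (head:   ^)
Step 4: in state D at pos 1, read 0 -> (D,0)->write 1,move L,goto D. Now: state=D, head=0, tape[-1..2]=0110 (head:  ^)
Step 5: in state D at pos 0, read 1 -> (D,1)->write 1,move R,goto B. Now: state=B, head=1, tape[-1..2]=0110 (head:   ^)
Head positions at steps 0..5: starting at 0, distinct positions visited = {0, 1} -> 2 position(s)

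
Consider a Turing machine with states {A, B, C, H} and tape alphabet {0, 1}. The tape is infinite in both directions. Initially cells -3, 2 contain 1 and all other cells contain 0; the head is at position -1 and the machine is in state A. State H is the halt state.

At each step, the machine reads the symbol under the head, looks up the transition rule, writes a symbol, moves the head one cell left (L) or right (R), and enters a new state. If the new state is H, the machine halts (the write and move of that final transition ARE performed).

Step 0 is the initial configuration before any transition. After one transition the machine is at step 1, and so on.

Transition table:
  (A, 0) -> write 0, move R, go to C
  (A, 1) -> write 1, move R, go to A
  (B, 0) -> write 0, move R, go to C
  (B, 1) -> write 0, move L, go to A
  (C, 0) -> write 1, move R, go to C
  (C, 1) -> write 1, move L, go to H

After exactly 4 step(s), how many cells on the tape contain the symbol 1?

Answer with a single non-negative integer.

Step 1: in state A at pos -1, read 0 -> (A,0)->write 0,move R,goto C. Now: state=C, head=0, tape[-4..3]=01000010 (head:     ^)
Step 2: in state C at pos 0, read 0 -> (C,0)->write 1,move R,goto C. Now: state=C, head=1, tape[-4..3]=01001010 (head:      ^)
Step 3: in state C at pos 1, read 0 -> (C,0)->write 1,move R,goto C. Now: state=C, head=2, tape[-4..3]=01001110 (head:       ^)
Step 4: in state C at pos 2, read 1 -> (C,1)->write 1,move L,goto H. Now: state=H, head=1, tape[-4..3]=01001110 (head:      ^)
Cells containing 1 after step 4: {-3, 0, 1, 2} -> 4 cell(s)

Answer: 4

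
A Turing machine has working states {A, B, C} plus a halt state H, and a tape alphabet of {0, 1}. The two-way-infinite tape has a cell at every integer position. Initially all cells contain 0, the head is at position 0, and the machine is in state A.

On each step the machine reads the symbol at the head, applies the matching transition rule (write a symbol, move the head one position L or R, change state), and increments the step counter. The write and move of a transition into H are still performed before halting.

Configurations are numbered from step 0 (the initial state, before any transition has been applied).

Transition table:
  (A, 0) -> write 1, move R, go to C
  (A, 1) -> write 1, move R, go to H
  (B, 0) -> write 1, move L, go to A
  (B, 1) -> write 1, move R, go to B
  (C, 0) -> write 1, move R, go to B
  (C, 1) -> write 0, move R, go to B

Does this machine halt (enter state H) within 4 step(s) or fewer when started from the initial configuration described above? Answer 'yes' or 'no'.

Step 1: in state A at pos 0, read 0 -> (A,0)->write 1,move R,goto C. Now: state=C, head=1, tape[-1..2]=0100 (head:   ^)
Step 2: in state C at pos 1, read 0 -> (C,0)->write 1,move R,goto B. Now: state=B, head=2, tape[-1..3]=01100 (head:    ^)
Step 3: in state B at pos 2, read 0 -> (B,0)->write 1,move L,goto A. Now: state=A, head=1, tape[-1..3]=01110 (head:   ^)
Step 4: in state A at pos 1, read 1 -> (A,1)->write 1,move R,goto H. Now: state=H, head=2, tape[-1..3]=01110 (head:    ^)
State H reached at step 4; 4 <= 4 -> yes

Answer: yes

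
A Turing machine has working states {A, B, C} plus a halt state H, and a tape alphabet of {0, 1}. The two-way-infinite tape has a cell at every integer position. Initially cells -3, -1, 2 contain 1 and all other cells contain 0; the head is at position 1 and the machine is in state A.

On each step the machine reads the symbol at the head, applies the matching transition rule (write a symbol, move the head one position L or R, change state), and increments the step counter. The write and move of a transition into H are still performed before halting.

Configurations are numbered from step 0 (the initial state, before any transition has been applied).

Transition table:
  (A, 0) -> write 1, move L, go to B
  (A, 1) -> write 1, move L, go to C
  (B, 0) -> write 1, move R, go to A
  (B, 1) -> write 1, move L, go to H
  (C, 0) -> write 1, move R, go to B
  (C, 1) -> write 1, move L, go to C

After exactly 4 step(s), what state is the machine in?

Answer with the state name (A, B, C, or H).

Answer: C

Derivation:
Step 1: in state A at pos 1, read 0 -> (A,0)->write 1,move L,goto B. Now: state=B, head=0, tape[-4..3]=01010110 (head:     ^)
Step 2: in state B at pos 0, read 0 -> (B,0)->write 1,move R,goto A. Now: state=A, head=1, tape[-4..3]=01011110 (head:      ^)
Step 3: in state A at pos 1, read 1 -> (A,1)->write 1,move L,goto C. Now: state=C, head=0, tape[-4..3]=01011110 (head:     ^)
Step 4: in state C at pos 0, read 1 -> (C,1)->write 1,move L,goto C. Now: state=C, head=-1, tape[-4..3]=01011110 (head:    ^)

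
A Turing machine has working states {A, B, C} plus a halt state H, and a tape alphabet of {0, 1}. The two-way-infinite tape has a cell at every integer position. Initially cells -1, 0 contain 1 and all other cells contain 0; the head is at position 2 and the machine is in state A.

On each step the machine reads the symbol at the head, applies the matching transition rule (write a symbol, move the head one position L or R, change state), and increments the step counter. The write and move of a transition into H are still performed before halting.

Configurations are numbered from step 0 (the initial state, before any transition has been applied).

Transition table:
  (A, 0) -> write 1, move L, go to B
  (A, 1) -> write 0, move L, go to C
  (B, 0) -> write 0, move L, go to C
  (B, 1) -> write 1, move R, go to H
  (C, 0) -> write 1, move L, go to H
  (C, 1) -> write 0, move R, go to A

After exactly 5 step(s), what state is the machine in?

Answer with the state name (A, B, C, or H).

Step 1: in state A at pos 2, read 0 -> (A,0)->write 1,move L,goto B. Now: state=B, head=1, tape[-2..3]=011010 (head:    ^)
Step 2: in state B at pos 1, read 0 -> (B,0)->write 0,move L,goto C. Now: state=C, head=0, tape[-2..3]=011010 (head:   ^)
Step 3: in state C at pos 0, read 1 -> (C,1)->write 0,move R,goto A. Now: state=A, head=1, tape[-2..3]=010010 (head:    ^)
Step 4: in state A at pos 1, read 0 -> (A,0)->write 1,move L,goto B. Now: state=B, head=0, tape[-2..3]=010110 (head:   ^)
Step 5: in state B at pos 0, read 0 -> (B,0)->write 0,move L,goto C. Now: state=C, head=-1, tape[-2..3]=010110 (head:  ^)

Answer: C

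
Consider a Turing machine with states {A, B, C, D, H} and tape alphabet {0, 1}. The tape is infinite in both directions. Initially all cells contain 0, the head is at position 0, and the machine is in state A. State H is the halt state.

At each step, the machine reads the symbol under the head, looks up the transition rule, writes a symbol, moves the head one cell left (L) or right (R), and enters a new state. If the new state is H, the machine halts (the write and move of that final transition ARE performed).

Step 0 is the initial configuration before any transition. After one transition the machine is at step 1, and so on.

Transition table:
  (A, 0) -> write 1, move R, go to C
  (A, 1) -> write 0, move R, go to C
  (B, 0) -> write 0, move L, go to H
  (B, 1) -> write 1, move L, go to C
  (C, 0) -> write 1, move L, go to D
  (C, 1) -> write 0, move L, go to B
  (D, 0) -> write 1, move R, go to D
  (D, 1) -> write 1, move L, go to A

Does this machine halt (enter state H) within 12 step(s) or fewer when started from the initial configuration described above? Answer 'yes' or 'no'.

Step 1: in state A at pos 0, read 0 -> (A,0)->write 1,move R,goto C. Now: state=C, head=1, tape[-1..2]=0100 (head:   ^)
Step 2: in state C at pos 1, read 0 -> (C,0)->write 1,move L,goto D. Now: state=D, head=0, tape[-1..2]=0110 (head:  ^)
Step 3: in state D at pos 0, read 1 -> (D,1)->write 1,move L,goto A. Now: state=A, head=-1, tape[-2..2]=00110 (head:  ^)
Step 4: in state A at pos -1, read 0 -> (A,0)->write 1,move R,goto C. Now: state=C, head=0, tape[-2..2]=01110 (head:   ^)
Step 5: in state C at pos 0, read 1 -> (C,1)->write 0,move L,goto B. Now: state=B, head=-1, tape[-2..2]=01010 (head:  ^)
Step 6: in state B at pos -1, read 1 -> (B,1)->write 1,move L,goto C. Now: state=C, head=-2, tape[-3..2]=001010 (head:  ^)
Step 7: in state C at pos -2, read 0 -> (C,0)->write 1,move L,goto D. Now: state=D, head=-3, tape[-4..2]=0011010 (head:  ^)
Step 8: in state D at pos -3, read 0 -> (D,0)->write 1,move R,goto D. Now: state=D, head=-2, tape[-4..2]=0111010 (head:   ^)
Step 9: in state D at pos -2, read 1 -> (D,1)->write 1,move L,goto A. Now: state=A, head=-3, tape[-4..2]=0111010 (head:  ^)
Step 10: in state A at pos -3, read 1 -> (A,1)->write 0,move R,goto C. Now: state=C, head=-2, tape[-4..2]=0011010 (head:   ^)
Step 11: in state C at pos -2, read 1 -> (C,1)->write 0,move L,goto B. Now: state=B, head=-3, tape[-4..2]=0001010 (head:  ^)
Step 12: in state B at pos -3, read 0 -> (B,0)->write 0,move L,goto H. Now: state=H, head=-4, tape[-5..2]=00001010 (head:  ^)
State H reached at step 12; 12 <= 12 -> yes

Answer: yes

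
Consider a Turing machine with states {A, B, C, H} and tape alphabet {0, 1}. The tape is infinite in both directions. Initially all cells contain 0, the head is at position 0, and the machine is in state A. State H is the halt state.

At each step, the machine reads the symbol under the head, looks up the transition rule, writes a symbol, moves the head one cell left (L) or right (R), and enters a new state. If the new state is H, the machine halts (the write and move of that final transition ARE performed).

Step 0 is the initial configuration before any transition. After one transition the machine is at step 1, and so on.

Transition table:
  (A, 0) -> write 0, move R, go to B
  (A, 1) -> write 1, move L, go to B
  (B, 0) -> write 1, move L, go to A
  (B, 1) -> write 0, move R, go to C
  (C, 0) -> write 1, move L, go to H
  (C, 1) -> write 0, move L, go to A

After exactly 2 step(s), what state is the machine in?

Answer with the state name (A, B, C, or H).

Answer: A

Derivation:
Step 1: in state A at pos 0, read 0 -> (A,0)->write 0,move R,goto B. Now: state=B, head=1, tape[-1..2]=0000 (head:   ^)
Step 2: in state B at pos 1, read 0 -> (B,0)->write 1,move L,goto A. Now: state=A, head=0, tape[-1..2]=0010 (head:  ^)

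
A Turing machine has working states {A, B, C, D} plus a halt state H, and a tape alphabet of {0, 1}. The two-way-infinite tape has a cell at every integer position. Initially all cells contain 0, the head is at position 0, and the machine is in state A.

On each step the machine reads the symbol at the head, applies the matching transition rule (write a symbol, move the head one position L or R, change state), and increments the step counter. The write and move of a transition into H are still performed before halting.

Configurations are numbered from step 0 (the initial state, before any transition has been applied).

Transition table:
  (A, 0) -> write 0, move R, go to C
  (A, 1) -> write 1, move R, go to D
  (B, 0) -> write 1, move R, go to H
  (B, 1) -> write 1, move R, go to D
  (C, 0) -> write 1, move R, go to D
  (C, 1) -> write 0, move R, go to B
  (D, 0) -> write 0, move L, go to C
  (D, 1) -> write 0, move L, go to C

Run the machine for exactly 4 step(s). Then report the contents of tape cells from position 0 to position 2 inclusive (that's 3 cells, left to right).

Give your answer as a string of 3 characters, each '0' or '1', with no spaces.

Answer: 000

Derivation:
Step 1: in state A at pos 0, read 0 -> (A,0)->write 0,move R,goto C. Now: state=C, head=1, tape[-1..2]=0000 (head:   ^)
Step 2: in state C at pos 1, read 0 -> (C,0)->write 1,move R,goto D. Now: state=D, head=2, tape[-1..3]=00100 (head:    ^)
Step 3: in state D at pos 2, read 0 -> (D,0)->write 0,move L,goto C. Now: state=C, head=1, tape[-1..3]=00100 (head:   ^)
Step 4: in state C at pos 1, read 1 -> (C,1)->write 0,move R,goto B. Now: state=B, head=2, tape[-1..3]=00000 (head:    ^)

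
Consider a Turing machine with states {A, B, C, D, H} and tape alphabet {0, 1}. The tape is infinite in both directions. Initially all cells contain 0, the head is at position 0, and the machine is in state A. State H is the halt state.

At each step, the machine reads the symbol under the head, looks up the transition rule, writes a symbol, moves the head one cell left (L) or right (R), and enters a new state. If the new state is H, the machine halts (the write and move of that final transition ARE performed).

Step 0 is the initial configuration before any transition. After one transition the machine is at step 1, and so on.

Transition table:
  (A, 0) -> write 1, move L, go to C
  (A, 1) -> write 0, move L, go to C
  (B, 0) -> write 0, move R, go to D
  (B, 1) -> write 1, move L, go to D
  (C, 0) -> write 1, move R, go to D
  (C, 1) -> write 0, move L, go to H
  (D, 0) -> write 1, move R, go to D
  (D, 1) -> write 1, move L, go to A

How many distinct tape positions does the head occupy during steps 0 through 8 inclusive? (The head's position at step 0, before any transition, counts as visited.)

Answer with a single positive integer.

Answer: 3

Derivation:
Step 1: in state A at pos 0, read 0 -> (A,0)->write 1,move L,goto C. Now: state=C, head=-1, tape[-2..1]=0010 (head:  ^)
Step 2: in state C at pos -1, read 0 -> (C,0)->write 1,move R,goto D. Now: state=D, head=0, tape[-2..1]=0110 (head:   ^)
Step 3: in state D at pos 0, read 1 -> (D,1)->write 1,move L,goto A. Now: state=A, head=-1, tape[-2..1]=0110 (head:  ^)
Step 4: in state A at pos -1, read 1 -> (A,1)->write 0,move L,goto C. Now: state=C, head=-2, tape[-3..1]=00010 (head:  ^)
Step 5: in state C at pos -2, read 0 -> (C,0)->write 1,move R,goto D. Now: state=D, head=-1, tape[-3..1]=01010 (head:   ^)
Step 6: in state D at pos -1, read 0 -> (D,0)->write 1,move R,goto D. Now: state=D, head=0, tape[-3..1]=01110 (head:    ^)
Step 7: in state D at pos 0, read 1 -> (D,1)->write 1,move L,goto A. Now: state=A, head=-1, tape[-3..1]=01110 (head:   ^)
Step 8: in state A at pos -1, read 1 -> (A,1)->write 0,move L,goto C. Now: state=C, head=-2, tape[-3..1]=01010 (head:  ^)
Head positions at steps 0..8: starting at 0, distinct positions visited = {-2, -1, 0} -> 3 position(s)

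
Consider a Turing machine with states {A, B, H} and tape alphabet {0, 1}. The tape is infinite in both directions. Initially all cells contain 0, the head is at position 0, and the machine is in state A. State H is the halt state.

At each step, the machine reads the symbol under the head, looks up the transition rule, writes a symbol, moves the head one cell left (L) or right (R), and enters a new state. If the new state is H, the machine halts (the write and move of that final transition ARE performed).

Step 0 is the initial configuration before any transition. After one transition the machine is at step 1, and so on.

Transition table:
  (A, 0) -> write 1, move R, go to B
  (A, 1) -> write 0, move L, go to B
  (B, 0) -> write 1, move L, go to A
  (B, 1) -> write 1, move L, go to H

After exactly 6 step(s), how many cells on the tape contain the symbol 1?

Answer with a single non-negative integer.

Answer: 3

Derivation:
Step 1: in state A at pos 0, read 0 -> (A,0)->write 1,move R,goto B. Now: state=B, head=1, tape[-1..2]=0100 (head:   ^)
Step 2: in state B at pos 1, read 0 -> (B,0)->write 1,move L,goto A. Now: state=A, head=0, tape[-1..2]=0110 (head:  ^)
Step 3: in state A at pos 0, read 1 -> (A,1)->write 0,move L,goto B. Now: state=B, head=-1, tape[-2..2]=00010 (head:  ^)
Step 4: in state B at pos -1, read 0 -> (B,0)->write 1,move L,goto A. Now: state=A, head=-2, tape[-3..2]=001010 (head:  ^)
Step 5: in state A at pos -2, read 0 -> (A,0)->write 1,move R,goto B. Now: state=B, head=-1, tape[-3..2]=011010 (head:   ^)
Step 6: in state B at pos -1, read 1 -> (B,1)->write 1,move L,goto H. Now: state=H, head=-2, tape[-3..2]=011010 (head:  ^)
Cells containing 1 after step 6: {-2, -1, 1} -> 3 cell(s)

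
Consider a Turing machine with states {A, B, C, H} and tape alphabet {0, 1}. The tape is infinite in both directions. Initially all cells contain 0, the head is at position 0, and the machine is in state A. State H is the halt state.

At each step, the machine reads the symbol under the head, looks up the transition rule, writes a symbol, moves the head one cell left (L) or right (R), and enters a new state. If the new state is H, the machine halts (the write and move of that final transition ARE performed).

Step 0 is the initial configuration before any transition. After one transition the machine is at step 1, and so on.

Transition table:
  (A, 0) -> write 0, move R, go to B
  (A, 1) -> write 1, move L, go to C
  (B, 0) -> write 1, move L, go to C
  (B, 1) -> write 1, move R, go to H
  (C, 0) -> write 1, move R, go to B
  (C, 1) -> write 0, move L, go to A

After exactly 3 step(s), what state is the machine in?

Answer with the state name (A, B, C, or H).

Answer: B

Derivation:
Step 1: in state A at pos 0, read 0 -> (A,0)->write 0,move R,goto B. Now: state=B, head=1, tape[-1..2]=0000 (head:   ^)
Step 2: in state B at pos 1, read 0 -> (B,0)->write 1,move L,goto C. Now: state=C, head=0, tape[-1..2]=0010 (head:  ^)
Step 3: in state C at pos 0, read 0 -> (C,0)->write 1,move R,goto B. Now: state=B, head=1, tape[-1..2]=0110 (head:   ^)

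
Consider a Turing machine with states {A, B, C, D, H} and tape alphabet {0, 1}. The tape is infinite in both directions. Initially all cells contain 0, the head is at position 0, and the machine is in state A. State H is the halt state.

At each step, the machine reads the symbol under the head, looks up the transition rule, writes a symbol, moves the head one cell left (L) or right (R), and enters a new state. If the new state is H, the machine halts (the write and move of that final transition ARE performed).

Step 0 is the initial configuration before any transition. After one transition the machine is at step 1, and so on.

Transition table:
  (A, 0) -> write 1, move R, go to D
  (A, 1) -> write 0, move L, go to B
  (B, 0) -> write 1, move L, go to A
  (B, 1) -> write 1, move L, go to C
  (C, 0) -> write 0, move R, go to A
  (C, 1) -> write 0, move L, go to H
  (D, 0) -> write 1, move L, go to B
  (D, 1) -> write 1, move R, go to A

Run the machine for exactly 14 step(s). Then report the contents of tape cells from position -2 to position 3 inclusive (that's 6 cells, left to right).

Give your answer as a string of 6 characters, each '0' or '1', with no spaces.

Answer: 111011

Derivation:
Step 1: in state A at pos 0, read 0 -> (A,0)->write 1,move R,goto D. Now: state=D, head=1, tape[-1..2]=0100 (head:   ^)
Step 2: in state D at pos 1, read 0 -> (D,0)->write 1,move L,goto B. Now: state=B, head=0, tape[-1..2]=0110 (head:  ^)
Step 3: in state B at pos 0, read 1 -> (B,1)->write 1,move L,goto C. Now: state=C, head=-1, tape[-2..2]=00110 (head:  ^)
Step 4: in state C at pos -1, read 0 -> (C,0)->write 0,move R,goto A. Now: state=A, head=0, tape[-2..2]=00110 (head:   ^)
Step 5: in state A at pos 0, read 1 -> (A,1)->write 0,move L,goto B. Now: state=B, head=-1, tape[-2..2]=00010 (head:  ^)
Step 6: in state B at pos -1, read 0 -> (B,0)->write 1,move L,goto A. Now: state=A, head=-2, tape[-3..2]=001010 (head:  ^)
Step 7: in state A at pos -2, read 0 -> (A,0)->write 1,move R,goto D. Now: state=D, head=-1, tape[-3..2]=011010 (head:   ^)
Step 8: in state D at pos -1, read 1 -> (D,1)->write 1,move R,goto A. Now: state=A, head=0, tape[-3..2]=011010 (head:    ^)
Step 9: in state A at pos 0, read 0 -> (A,0)->write 1,move R,goto D. Now: state=D, head=1, tape[-3..2]=011110 (head:     ^)
Step 10: in state D at pos 1, read 1 -> (D,1)->write 1,move R,goto A. Now: state=A, head=2, tape[-3..3]=0111100 (head:      ^)
Step 11: in state A at pos 2, read 0 -> (A,0)->write 1,move R,goto D. Now: state=D, head=3, tape[-3..4]=01111100 (head:       ^)
Step 12: in state D at pos 3, read 0 -> (D,0)->write 1,move L,goto B. Now: state=B, head=2, tape[-3..4]=01111110 (head:      ^)
Step 13: in state B at pos 2, read 1 -> (B,1)->write 1,move L,goto C. Now: state=C, head=1, tape[-3..4]=01111110 (head:     ^)
Step 14: in state C at pos 1, read 1 -> (C,1)->write 0,move L,goto H. Now: state=H, head=0, tape[-3..4]=01110110 (head:    ^)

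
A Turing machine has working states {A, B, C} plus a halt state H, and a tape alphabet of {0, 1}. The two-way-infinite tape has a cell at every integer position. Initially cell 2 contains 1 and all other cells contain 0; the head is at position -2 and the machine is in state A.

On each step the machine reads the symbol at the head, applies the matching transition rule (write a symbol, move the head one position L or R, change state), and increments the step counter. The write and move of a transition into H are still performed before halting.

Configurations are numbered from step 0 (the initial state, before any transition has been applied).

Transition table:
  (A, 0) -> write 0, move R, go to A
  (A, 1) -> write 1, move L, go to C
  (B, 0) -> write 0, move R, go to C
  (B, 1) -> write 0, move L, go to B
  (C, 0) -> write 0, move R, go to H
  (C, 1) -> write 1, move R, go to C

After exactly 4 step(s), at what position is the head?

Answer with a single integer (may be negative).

Step 1: in state A at pos -2, read 0 -> (A,0)->write 0,move R,goto A. Now: state=A, head=-1, tape[-3..3]=0000010 (head:   ^)
Step 2: in state A at pos -1, read 0 -> (A,0)->write 0,move R,goto A. Now: state=A, head=0, tape[-3..3]=0000010 (head:    ^)
Step 3: in state A at pos 0, read 0 -> (A,0)->write 0,move R,goto A. Now: state=A, head=1, tape[-3..3]=0000010 (head:     ^)
Step 4: in state A at pos 1, read 0 -> (A,0)->write 0,move R,goto A. Now: state=A, head=2, tape[-3..3]=0000010 (head:      ^)

Answer: 2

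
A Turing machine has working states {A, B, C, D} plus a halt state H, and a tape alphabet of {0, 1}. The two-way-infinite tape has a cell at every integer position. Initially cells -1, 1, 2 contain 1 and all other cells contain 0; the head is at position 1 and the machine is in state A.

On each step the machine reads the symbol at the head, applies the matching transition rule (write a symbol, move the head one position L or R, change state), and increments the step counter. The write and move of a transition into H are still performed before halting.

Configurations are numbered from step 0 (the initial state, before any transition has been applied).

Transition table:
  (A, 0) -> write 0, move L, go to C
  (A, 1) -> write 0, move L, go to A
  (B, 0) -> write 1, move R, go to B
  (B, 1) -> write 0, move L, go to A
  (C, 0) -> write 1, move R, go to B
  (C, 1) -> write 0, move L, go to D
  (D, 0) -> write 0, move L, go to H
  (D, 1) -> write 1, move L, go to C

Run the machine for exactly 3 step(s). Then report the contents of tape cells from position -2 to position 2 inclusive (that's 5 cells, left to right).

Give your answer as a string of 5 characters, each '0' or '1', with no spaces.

Answer: 00001

Derivation:
Step 1: in state A at pos 1, read 1 -> (A,1)->write 0,move L,goto A. Now: state=A, head=0, tape[-2..3]=010010 (head:   ^)
Step 2: in state A at pos 0, read 0 -> (A,0)->write 0,move L,goto C. Now: state=C, head=-1, tape[-2..3]=010010 (head:  ^)
Step 3: in state C at pos -1, read 1 -> (C,1)->write 0,move L,goto D. Now: state=D, head=-2, tape[-3..3]=0000010 (head:  ^)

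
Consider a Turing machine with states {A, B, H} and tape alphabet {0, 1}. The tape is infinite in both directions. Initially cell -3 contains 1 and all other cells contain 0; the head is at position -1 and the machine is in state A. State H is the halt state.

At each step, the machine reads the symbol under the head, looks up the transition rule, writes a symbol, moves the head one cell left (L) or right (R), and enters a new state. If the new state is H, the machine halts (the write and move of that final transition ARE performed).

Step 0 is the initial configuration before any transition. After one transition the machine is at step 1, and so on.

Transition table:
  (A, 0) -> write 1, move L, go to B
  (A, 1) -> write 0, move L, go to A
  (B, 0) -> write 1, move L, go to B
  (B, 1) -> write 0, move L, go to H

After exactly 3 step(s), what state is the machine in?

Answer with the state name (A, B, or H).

Answer: H

Derivation:
Step 1: in state A at pos -1, read 0 -> (A,0)->write 1,move L,goto B. Now: state=B, head=-2, tape[-4..0]=01010 (head:   ^)
Step 2: in state B at pos -2, read 0 -> (B,0)->write 1,move L,goto B. Now: state=B, head=-3, tape[-4..0]=01110 (head:  ^)
Step 3: in state B at pos -3, read 1 -> (B,1)->write 0,move L,goto H. Now: state=H, head=-4, tape[-5..0]=000110 (head:  ^)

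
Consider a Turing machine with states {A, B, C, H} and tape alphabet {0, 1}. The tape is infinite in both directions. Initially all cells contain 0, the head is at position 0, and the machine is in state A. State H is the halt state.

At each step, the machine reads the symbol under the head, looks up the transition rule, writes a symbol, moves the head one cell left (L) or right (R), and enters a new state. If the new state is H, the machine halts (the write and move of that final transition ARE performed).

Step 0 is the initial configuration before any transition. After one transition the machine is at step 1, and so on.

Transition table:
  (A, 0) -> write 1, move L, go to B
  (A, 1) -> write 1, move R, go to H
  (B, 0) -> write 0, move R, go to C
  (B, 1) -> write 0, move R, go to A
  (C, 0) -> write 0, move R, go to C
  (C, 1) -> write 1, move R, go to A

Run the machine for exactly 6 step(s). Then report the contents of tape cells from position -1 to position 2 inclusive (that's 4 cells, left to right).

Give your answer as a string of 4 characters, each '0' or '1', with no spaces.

Step 1: in state A at pos 0, read 0 -> (A,0)->write 1,move L,goto B. Now: state=B, head=-1, tape[-2..1]=0010 (head:  ^)
Step 2: in state B at pos -1, read 0 -> (B,0)->write 0,move R,goto C. Now: state=C, head=0, tape[-2..1]=0010 (head:   ^)
Step 3: in state C at pos 0, read 1 -> (C,1)->write 1,move R,goto A. Now: state=A, head=1, tape[-2..2]=00100 (head:    ^)
Step 4: in state A at pos 1, read 0 -> (A,0)->write 1,move L,goto B. Now: state=B, head=0, tape[-2..2]=00110 (head:   ^)
Step 5: in state B at pos 0, read 1 -> (B,1)->write 0,move R,goto A. Now: state=A, head=1, tape[-2..2]=00010 (head:    ^)
Step 6: in state A at pos 1, read 1 -> (A,1)->write 1,move R,goto H. Now: state=H, head=2, tape[-2..3]=000100 (head:     ^)

Answer: 0010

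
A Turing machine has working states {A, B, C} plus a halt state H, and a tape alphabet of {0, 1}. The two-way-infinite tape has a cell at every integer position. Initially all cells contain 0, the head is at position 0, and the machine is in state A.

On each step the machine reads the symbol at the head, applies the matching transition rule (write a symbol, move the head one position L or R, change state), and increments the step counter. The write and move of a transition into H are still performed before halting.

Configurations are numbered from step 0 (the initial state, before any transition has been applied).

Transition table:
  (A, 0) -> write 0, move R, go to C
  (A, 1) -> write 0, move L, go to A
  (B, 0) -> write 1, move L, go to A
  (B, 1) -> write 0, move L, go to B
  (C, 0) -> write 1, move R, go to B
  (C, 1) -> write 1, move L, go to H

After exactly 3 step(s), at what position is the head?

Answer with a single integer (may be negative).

Step 1: in state A at pos 0, read 0 -> (A,0)->write 0,move R,goto C. Now: state=C, head=1, tape[-1..2]=0000 (head:   ^)
Step 2: in state C at pos 1, read 0 -> (C,0)->write 1,move R,goto B. Now: state=B, head=2, tape[-1..3]=00100 (head:    ^)
Step 3: in state B at pos 2, read 0 -> (B,0)->write 1,move L,goto A. Now: state=A, head=1, tape[-1..3]=00110 (head:   ^)

Answer: 1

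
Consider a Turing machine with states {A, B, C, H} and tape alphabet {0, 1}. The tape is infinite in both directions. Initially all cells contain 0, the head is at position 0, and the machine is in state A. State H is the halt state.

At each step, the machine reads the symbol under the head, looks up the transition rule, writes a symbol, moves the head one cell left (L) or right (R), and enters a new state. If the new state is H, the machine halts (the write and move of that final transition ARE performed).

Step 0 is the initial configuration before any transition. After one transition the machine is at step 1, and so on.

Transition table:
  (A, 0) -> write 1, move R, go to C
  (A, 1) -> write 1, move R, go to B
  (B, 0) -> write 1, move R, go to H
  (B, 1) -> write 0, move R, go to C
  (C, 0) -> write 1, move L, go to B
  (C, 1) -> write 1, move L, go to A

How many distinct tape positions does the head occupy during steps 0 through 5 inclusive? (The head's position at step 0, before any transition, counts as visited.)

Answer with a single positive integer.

Step 1: in state A at pos 0, read 0 -> (A,0)->write 1,move R,goto C. Now: state=C, head=1, tape[-1..2]=0100 (head:   ^)
Step 2: in state C at pos 1, read 0 -> (C,0)->write 1,move L,goto B. Now: state=B, head=0, tape[-1..2]=0110 (head:  ^)
Step 3: in state B at pos 0, read 1 -> (B,1)->write 0,move R,goto C. Now: state=C, head=1, tape[-1..2]=0010 (head:   ^)
Step 4: in state C at pos 1, read 1 -> (C,1)->write 1,move L,goto A. Now: state=A, head=0, tape[-1..2]=0010 (head:  ^)
Step 5: in state A at pos 0, read 0 -> (A,0)->write 1,move R,goto C. Now: state=C, head=1, tape[-1..2]=0110 (head:   ^)
Head positions at steps 0..5: starting at 0, distinct positions visited = {0, 1} -> 2 position(s)

Answer: 2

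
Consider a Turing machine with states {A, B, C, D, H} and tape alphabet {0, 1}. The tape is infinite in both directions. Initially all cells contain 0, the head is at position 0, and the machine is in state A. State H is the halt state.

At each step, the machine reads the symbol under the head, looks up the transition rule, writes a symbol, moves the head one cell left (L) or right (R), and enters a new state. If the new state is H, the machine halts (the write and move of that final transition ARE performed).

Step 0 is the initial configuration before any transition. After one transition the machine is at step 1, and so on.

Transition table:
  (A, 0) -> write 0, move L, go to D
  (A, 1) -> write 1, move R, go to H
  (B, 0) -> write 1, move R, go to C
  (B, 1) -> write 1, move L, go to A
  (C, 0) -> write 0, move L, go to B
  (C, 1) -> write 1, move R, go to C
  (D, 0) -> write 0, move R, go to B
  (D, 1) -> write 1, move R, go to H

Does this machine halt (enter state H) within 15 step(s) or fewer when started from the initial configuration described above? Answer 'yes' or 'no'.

Step 1: in state A at pos 0, read 0 -> (A,0)->write 0,move L,goto D. Now: state=D, head=-1, tape[-2..1]=0000 (head:  ^)
Step 2: in state D at pos -1, read 0 -> (D,0)->write 0,move R,goto B. Now: state=B, head=0, tape[-2..1]=0000 (head:   ^)
Step 3: in state B at pos 0, read 0 -> (B,0)->write 1,move R,goto C. Now: state=C, head=1, tape[-2..2]=00100 (head:    ^)
Step 4: in state C at pos 1, read 0 -> (C,0)->write 0,move L,goto B. Now: state=B, head=0, tape[-2..2]=00100 (head:   ^)
Step 5: in state B at pos 0, read 1 -> (B,1)->write 1,move L,goto A. Now: state=A, head=-1, tape[-2..2]=00100 (head:  ^)
Step 6: in state A at pos -1, read 0 -> (A,0)->write 0,move L,goto D. Now: state=D, head=-2, tape[-3..2]=000100 (head:  ^)
Step 7: in state D at pos -2, read 0 -> (D,0)->write 0,move R,goto B. Now: state=B, head=-1, tape[-3..2]=000100 (head:   ^)
Step 8: in state B at pos -1, read 0 -> (B,0)->write 1,move R,goto C. Now: state=C, head=0, tape[-3..2]=001100 (head:    ^)
Step 9: in state C at pos 0, read 1 -> (C,1)->write 1,move R,goto C. Now: state=C, head=1, tape[-3..2]=001100 (head:     ^)
Step 10: in state C at pos 1, read 0 -> (C,0)->write 0,move L,goto B. Now: state=B, head=0, tape[-3..2]=001100 (head:    ^)
Step 11: in state B at pos 0, read 1 -> (B,1)->write 1,move L,goto A. Now: state=A, head=-1, tape[-3..2]=001100 (head:   ^)
Step 12: in state A at pos -1, read 1 -> (A,1)->write 1,move R,goto H. Now: state=H, head=0, tape[-3..2]=001100 (head:    ^)
State H reached at step 12; 12 <= 15 -> yes

Answer: yes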